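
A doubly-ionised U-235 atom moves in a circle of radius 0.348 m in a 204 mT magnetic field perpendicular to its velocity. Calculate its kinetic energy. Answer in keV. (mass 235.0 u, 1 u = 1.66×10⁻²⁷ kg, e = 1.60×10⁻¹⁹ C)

v = qBr/m = (2×1.60×10^-19)(0.204)(0.348) / (3.90×10^-25) = 5.82×10^4 m/s.
K = ½mv² = 0.5·(3.90×10^-25)·(5.82×10^4)² = 6.61×10^-16 J = 4.13 keV.

K ≈ 4.13 keV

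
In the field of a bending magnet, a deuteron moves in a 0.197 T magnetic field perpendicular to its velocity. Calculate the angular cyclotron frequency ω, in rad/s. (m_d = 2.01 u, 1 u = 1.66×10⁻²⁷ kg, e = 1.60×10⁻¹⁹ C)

ω = qB/m = (1×1.60×10^-19)(0.197) / (3.34×10^-27) = 9.45×10^6 rad/s.

ω ≈ 9.45×10^6 rad/s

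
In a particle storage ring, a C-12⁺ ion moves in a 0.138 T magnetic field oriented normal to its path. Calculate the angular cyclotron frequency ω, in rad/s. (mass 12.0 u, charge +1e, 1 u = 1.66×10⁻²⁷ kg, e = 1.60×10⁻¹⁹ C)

ω = qB/m = (1×1.60×10^-19)(0.138) / (1.99×10^-26) = 1.11×10^6 rad/s.

ω ≈ 1.11×10^6 rad/s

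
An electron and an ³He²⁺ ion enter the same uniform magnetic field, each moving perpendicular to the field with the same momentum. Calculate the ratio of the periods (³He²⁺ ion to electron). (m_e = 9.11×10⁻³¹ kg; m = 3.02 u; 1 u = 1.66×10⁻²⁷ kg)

ratio ≈ 2750

T = 2πm/(qB) is independent of speed, so T₂/T₁ = (m₂/q₂)/(m₁/q₁).
T_{³He²⁺ ion}/T_{electron} = (5.01×10^-27/2e) / (9.11×10^-31/1e) = 2750.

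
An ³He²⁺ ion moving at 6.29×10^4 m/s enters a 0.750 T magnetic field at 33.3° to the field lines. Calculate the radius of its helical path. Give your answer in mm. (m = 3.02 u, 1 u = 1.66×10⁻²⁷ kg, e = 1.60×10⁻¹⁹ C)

r ≈ 0.721 mm

Only the perpendicular component v⊥ = v sin33.3° = 3.45×10^4 m/s is bent by the field.
r = m v⊥ /(qB) = (5.01×10^-27)(3.45×10^4) / [(2×1.60×10^-19)(0.750)] = 7.21×10^-4 m.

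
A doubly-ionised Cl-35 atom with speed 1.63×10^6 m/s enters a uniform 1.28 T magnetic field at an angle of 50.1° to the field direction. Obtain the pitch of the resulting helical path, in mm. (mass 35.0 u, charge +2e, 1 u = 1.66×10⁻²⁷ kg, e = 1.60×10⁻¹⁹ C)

pitch ≈ 932 mm

The velocity component along B is v∥ = v cos50.1° = 1.05×10^6 m/s.
The cyclotron period T = 2πm/(qB) = 8.91×10^-7 s is set by m, q, B alone.
Pitch = v∥·T = (1.05×10^6)(8.91×10^-7) = 0.932 m.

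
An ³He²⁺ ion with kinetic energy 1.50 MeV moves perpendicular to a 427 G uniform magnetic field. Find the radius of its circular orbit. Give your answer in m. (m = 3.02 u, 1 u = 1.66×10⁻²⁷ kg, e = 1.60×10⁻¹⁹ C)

r ≈ 3.59 m

Convert the energy: K = 1.50 MeV = 2.40×10^-13 J.
v = √(2K/m) = √(2·2.40×10^-13/5.01×10^-27) = 9.79×10^6 m/s.
r = mv/(qB) = (5.01×10^-27)(9.79×10^6) / [(2×1.60×10^-19)(0.0427)] = 3.59 m.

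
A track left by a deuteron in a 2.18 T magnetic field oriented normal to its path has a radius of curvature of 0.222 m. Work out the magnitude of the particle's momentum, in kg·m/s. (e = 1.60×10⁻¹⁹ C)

Since qvB = mv²/r, the momentum p = mv = qBr.
p = (1×1.60×10^-19)(2.18)(0.222) = 7.74×10^-20 kg·m/s.

p ≈ 7.74×10^-20 kg·m/s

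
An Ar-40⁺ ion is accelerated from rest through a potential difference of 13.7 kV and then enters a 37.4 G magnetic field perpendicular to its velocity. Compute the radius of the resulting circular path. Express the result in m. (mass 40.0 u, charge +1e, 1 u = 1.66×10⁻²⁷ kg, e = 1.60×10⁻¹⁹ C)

The kinetic energy gained is K = qV = (1×1.60×10^-19)(1.37×10^4) = 2.19×10^-15 J.
v = √(2K/m) = 2.57×10^5 m/s.
r = mv/(qB) = (6.64×10^-26)(2.57×10^5) / [(1×1.60×10^-19)(3.74×10^-3)] = 28.5 m.

r ≈ 28.5 m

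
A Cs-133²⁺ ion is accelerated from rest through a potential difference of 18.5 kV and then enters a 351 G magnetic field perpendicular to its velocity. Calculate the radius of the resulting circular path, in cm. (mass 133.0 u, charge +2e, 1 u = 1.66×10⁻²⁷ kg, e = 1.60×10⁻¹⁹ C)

The kinetic energy gained is K = qV = (2×1.60×10^-19)(1.85×10^4) = 5.92×10^-15 J.
v = √(2K/m) = 2.32×10^5 m/s.
r = mv/(qB) = (2.21×10^-25)(2.32×10^5) / [(2×1.60×10^-19)(0.0351)] = 4.55 m.

r ≈ 455 cm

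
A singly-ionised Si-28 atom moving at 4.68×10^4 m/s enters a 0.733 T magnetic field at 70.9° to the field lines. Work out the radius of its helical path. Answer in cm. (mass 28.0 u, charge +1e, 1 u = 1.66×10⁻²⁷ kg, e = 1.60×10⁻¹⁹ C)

Only the perpendicular component v⊥ = v sin70.9° = 4.42×10^4 m/s is bent by the field.
r = m v⊥ /(qB) = (4.65×10^-26)(4.42×10^4) / [(1×1.60×10^-19)(0.733)] = 0.0175 m.

r ≈ 1.75 cm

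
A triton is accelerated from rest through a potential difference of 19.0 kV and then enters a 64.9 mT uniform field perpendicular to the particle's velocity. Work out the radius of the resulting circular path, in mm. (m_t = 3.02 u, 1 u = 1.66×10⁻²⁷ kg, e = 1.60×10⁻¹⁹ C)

The kinetic energy gained is K = qV = (1×1.60×10^-19)(1.90×10^4) = 3.04×10^-15 J.
v = √(2K/m) = 1.10×10^6 m/s.
r = mv/(qB) = (5.01×10^-27)(1.10×10^6) / [(1×1.60×10^-19)(0.0649)] = 0.532 m.

r ≈ 532 mm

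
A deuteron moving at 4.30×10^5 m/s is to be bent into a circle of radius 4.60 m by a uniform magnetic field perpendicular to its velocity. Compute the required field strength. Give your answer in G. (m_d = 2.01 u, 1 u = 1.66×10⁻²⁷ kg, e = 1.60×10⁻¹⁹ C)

B ≈ 19.5 G

qvB = mv²/r gives B = mv/(qr).
B = (3.34×10^-27)(4.30×10^5) / [(1×1.60×10^-19)(4.60)] = 1.95×10^-3 T.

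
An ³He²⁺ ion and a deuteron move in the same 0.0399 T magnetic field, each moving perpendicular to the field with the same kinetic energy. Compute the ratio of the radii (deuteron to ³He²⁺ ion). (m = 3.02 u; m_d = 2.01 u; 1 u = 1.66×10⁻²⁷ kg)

r = √(2mK)/(qB) ⇒ at equal K, r ∝ √m/q.
r_{deuteron}/r_{³He²⁺ ion} = 1.63.

ratio ≈ 1.63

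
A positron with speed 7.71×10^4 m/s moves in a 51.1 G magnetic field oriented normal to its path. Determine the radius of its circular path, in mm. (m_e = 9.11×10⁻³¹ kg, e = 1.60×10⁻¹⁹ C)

The magnetic force provides the centripetal force: qvB = mv²/r, so r = mv/(qB).
r = (9.11×10^-31 kg)(7.71×10^4 m/s) / [(1×1.60×10^-19 C)(5.11×10^-3 T)] = 8.59×10^-5 m.

r ≈ 0.0859 mm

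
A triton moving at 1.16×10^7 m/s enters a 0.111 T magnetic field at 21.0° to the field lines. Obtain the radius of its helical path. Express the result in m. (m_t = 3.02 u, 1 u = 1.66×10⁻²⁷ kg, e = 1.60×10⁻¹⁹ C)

r ≈ 1.17 m

Only the perpendicular component v⊥ = v sin21.0° = 4.16×10^6 m/s is bent by the field.
r = m v⊥ /(qB) = (5.01×10^-27)(4.16×10^6) / [(1×1.60×10^-19)(0.111)] = 1.17 m.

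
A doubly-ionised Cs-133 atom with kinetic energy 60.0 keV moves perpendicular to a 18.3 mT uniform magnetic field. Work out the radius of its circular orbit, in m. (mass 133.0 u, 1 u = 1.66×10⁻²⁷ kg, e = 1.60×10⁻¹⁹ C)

r ≈ 11.1 m

Convert the energy: K = 60.0 keV = 9.60×10^-15 J.
v = √(2K/m) = √(2·9.60×10^-15/2.21×10^-25) = 2.95×10^5 m/s.
r = mv/(qB) = (2.21×10^-25)(2.95×10^5) / [(2×1.60×10^-19)(0.0183)] = 11.1 m.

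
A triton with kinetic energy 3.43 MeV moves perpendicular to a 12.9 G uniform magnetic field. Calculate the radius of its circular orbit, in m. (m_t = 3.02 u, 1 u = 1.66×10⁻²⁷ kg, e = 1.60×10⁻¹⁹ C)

r ≈ 359 m

Convert the energy: K = 3.43 MeV = 5.49×10^-13 J.
v = √(2K/m) = √(2·5.49×10^-13/5.01×10^-27) = 1.48×10^7 m/s.
r = mv/(qB) = (5.01×10^-27)(1.48×10^7) / [(1×1.60×10^-19)(1.29×10^-3)] = 359 m.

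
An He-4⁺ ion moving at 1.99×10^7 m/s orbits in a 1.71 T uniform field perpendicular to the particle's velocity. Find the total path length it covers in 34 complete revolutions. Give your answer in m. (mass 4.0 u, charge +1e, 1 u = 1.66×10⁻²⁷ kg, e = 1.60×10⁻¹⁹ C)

L ≈ 103 m

r = mv/(qB) = 0.483 m, so one revolution covers 2πr = 3.03 m.
In 34 revolutions: L = 34·2πr = 103 m.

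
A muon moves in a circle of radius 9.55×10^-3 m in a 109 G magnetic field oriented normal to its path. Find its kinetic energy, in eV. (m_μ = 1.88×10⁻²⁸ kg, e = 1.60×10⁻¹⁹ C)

K ≈ 4.61 eV

v = qBr/m = (1×1.60×10^-19)(0.0109)(9.55×10^-3) / (1.88×10^-28) = 8.86×10^4 m/s.
K = ½mv² = 0.5·(1.88×10^-28)·(8.86×10^4)² = 7.38×10^-19 J = 4.61 eV.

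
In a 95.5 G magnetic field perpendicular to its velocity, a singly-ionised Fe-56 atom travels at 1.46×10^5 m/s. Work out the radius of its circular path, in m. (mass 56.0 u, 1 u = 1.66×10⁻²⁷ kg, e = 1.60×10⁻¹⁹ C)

The magnetic force provides the centripetal force: qvB = mv²/r, so r = mv/(qB).
r = (9.30×10^-26 kg)(1.46×10^5 m/s) / [(1×1.60×10^-19 C)(9.55×10^-3 T)] = 8.88 m.

r ≈ 8.88 m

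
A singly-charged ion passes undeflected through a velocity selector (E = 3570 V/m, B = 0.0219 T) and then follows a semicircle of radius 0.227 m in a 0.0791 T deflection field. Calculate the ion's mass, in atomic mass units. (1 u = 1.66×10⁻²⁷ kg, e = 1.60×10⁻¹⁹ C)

v = E/B₁ = 1.63×10^5 m/s.
From r = mv/(qB₂), m = qB₂r/v = (1×1.60×10^-19)(0.0791)(0.227) / (1.63×10^5) = 1.76×10^-26 kg.
In atomic mass units: m = 1.76×10^-26 / 1.66×10^-27 = 10.6 u.

m ≈ 10.6 u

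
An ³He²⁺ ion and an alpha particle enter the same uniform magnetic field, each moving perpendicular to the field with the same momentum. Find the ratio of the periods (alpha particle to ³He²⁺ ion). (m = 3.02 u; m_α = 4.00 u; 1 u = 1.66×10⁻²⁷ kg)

ratio ≈ 1.32

T = 2πm/(qB) is independent of speed, so T₂/T₁ = (m₂/q₂)/(m₁/q₁).
T_{alpha particle}/T_{³He²⁺ ion} = (6.64×10^-27/2e) / (5.01×10^-27/2e) = 1.32.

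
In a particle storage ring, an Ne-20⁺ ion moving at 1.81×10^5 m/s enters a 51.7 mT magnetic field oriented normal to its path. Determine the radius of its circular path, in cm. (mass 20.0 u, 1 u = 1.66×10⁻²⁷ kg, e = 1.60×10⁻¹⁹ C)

The magnetic force provides the centripetal force: qvB = mv²/r, so r = mv/(qB).
r = (3.32×10^-26 kg)(1.81×10^5 m/s) / [(1×1.60×10^-19 C)(0.0517 T)] = 0.726 m.

r ≈ 72.6 cm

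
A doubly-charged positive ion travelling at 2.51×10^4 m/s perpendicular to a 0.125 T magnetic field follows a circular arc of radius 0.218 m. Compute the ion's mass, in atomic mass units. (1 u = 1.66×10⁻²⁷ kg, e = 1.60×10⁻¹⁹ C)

qvB = mv²/r ⇒ m = qBr/v.
m = (2×1.60×10^-19)(0.125)(0.218) / (2.51×10^4) = 3.47×10^-25 kg = 209 u.

m ≈ 209 u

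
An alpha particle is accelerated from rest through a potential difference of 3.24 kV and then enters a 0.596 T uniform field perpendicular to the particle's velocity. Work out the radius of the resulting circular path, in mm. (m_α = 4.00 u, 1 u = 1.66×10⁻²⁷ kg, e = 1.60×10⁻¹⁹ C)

The kinetic energy gained is K = qV = (2×1.60×10^-19)(3240) = 1.04×10^-15 J.
v = √(2K/m) = 5.59×10^5 m/s.
r = mv/(qB) = (6.64×10^-27)(5.59×10^5) / [(2×1.60×10^-19)(0.596)] = 0.0195 m.

r ≈ 19.5 mm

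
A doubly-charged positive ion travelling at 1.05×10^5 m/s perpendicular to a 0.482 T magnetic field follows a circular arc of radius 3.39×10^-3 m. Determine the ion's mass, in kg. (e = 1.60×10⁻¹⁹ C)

m ≈ 4.98×10^-27 kg

qvB = mv²/r ⇒ m = qBr/v.
m = (2×1.60×10^-19)(0.482)(3.39×10^-3) / (1.05×10^5) = 4.98×10^-27 kg.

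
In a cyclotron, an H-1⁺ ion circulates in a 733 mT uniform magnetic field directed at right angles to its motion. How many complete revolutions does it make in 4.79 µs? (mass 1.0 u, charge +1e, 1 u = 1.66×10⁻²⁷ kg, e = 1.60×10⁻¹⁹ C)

T = 2πm/(qB) = 2π(1.66×10^-27) / [(1×1.60×10^-19)(0.733)] = 8.8933×10^-8 s.
N = t/T = 4.79×10^-6 / 8.8933×10^-8 ≈ 53.86, so 53 complete revolutions.

N = 53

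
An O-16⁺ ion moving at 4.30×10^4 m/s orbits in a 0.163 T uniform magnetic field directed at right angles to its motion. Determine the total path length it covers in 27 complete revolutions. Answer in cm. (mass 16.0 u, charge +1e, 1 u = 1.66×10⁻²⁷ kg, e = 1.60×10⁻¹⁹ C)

r = mv/(qB) = 0.0438 m, so one revolution covers 2πr = 0.275 m.
In 27 revolutions: L = 27·2πr = 7.43 m.

L ≈ 743 cm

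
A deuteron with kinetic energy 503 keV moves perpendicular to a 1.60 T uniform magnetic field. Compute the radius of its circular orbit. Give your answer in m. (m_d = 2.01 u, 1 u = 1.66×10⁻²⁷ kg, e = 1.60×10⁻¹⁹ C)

Convert the energy: K = 503 keV = 8.05×10^-14 J.
v = √(2K/m) = √(2·8.05×10^-14/3.34×10^-27) = 6.95×10^6 m/s.
r = mv/(qB) = (3.34×10^-27)(6.95×10^6) / [(1×1.60×10^-19)(1.60)] = 0.0905 m.

r ≈ 0.0905 m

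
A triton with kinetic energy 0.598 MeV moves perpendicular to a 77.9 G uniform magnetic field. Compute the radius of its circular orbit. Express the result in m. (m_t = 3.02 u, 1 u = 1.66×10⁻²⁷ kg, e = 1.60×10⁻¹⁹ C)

Convert the energy: K = 0.598 MeV = 9.57×10^-14 J.
v = √(2K/m) = √(2·9.57×10^-14/5.01×10^-27) = 6.18×10^6 m/s.
r = mv/(qB) = (5.01×10^-27)(6.18×10^6) / [(1×1.60×10^-19)(7.79×10^-3)] = 24.8 m.

r ≈ 24.8 m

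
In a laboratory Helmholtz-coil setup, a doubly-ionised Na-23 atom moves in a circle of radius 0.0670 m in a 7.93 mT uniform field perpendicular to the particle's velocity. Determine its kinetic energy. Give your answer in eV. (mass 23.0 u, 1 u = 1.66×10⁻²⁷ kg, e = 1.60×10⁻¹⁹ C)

v = qBr/m = (2×1.60×10^-19)(7.93×10^-3)(0.0670) / (3.82×10^-26) = 4450 m/s.
K = ½mv² = 0.5·(3.82×10^-26)·(4450)² = 3.79×10^-19 J = 2.37 eV.

K ≈ 2.37 eV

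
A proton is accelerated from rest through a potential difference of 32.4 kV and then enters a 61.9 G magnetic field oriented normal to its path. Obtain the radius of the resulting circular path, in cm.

r ≈ 420 cm

The kinetic energy gained is K = qV = (1×1.60×10^-19)(3.24×10^4) = 5.18×10^-15 J.
v = √(2K/m) = 2.49×10^6 m/s.
r = mv/(qB) = (1.67×10^-27)(2.49×10^6) / [(1×1.60×10^-19)(6.19×10^-3)] = 4.20 m.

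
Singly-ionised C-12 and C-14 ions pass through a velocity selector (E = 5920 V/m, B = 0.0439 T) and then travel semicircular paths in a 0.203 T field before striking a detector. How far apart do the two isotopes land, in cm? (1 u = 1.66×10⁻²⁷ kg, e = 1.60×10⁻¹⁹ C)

Both emerge at v = E/B₁ = 1.35×10^5 m/s.
r = mv/(qB₂), so r₁ = 0.0827 m and r₂ = 0.0965 m, giving Δr = 0.0138 m.
After a semicircle each ion lands a diameter 2r from the entry slit, so the separation is 2Δr = 0.0276 m.

Δd ≈ 2.76 cm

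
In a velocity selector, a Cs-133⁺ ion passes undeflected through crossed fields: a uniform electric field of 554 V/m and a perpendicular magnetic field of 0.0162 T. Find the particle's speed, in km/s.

v ≈ 34.2 km/s

For zero net force, qE = qvB, so v = E/B.
v = (554) / (0.0162) = 3.42×10^4 m/s.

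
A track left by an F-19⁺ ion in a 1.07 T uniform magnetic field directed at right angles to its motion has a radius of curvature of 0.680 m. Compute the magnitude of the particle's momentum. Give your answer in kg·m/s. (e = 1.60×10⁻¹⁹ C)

Since qvB = mv²/r, the momentum p = mv = qBr.
p = (1×1.60×10^-19)(1.07)(0.680) = 1.16×10^-19 kg·m/s.

p ≈ 1.16×10^-19 kg·m/s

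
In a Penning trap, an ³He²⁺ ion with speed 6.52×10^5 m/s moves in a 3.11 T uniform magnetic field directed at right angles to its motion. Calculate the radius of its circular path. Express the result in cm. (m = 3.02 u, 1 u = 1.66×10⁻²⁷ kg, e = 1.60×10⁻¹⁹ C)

r ≈ 0.328 cm

The magnetic force provides the centripetal force: qvB = mv²/r, so r = mv/(qB).
r = (5.01×10^-27 kg)(6.52×10^5 m/s) / [(2×1.60×10^-19 C)(3.11 T)] = 3.28×10^-3 m.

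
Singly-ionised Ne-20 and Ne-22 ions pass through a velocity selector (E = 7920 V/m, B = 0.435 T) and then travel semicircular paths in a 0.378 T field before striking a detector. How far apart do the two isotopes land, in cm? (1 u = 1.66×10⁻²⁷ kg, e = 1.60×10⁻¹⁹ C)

Δd ≈ 0.200 cm

Both emerge at v = E/B₁ = 1.82×10^4 m/s.
r = mv/(qB₂), so r₁ = 9.9945×10^-3 m and r₂ = 0.010994 m, giving Δr = 9.99×10^-4 m.
After a semicircle each ion lands a diameter 2r from the entry slit, so the separation is 2Δr = 2.00×10^-3 m.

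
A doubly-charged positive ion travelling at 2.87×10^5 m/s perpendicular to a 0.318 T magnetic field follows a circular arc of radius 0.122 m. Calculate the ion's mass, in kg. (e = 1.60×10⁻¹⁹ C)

qvB = mv²/r ⇒ m = qBr/v.
m = (2×1.60×10^-19)(0.318)(0.122) / (2.87×10^5) = 4.33×10^-26 kg.

m ≈ 4.33×10^-26 kg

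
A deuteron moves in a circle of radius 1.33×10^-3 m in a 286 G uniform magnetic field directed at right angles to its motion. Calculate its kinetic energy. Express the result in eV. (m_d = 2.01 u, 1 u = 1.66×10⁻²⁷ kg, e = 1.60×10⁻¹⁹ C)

K ≈ 0.0347 eV

v = qBr/m = (1×1.60×10^-19)(0.0286)(1.33×10^-3) / (3.34×10^-27) = 1820 m/s.
K = ½mv² = 0.5·(3.34×10^-27)·(1820)² = 5.55×10^-21 J = 0.0347 eV.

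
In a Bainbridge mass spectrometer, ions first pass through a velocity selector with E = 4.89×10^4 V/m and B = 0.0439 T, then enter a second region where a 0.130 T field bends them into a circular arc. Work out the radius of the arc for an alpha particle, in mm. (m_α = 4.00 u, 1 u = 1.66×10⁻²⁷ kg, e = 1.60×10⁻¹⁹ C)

The selector passes v = E/B = 4.89×10^4/0.0439 = 1.11×10^6 m/s.
In the deflection region, r = mv/(qB₂) = (6.64×10^-27)(1.11×10^6) / [(2×1.60×10^-19)(0.130)] = 0.178 m.

r ≈ 178 mm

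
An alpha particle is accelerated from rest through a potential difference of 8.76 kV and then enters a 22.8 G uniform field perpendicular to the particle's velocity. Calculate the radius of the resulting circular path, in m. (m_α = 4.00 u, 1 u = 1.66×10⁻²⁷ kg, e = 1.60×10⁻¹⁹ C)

r ≈ 8.36 m

The kinetic energy gained is K = qV = (2×1.60×10^-19)(8760) = 2.80×10^-15 J.
v = √(2K/m) = 9.19×10^5 m/s.
r = mv/(qB) = (6.64×10^-27)(9.19×10^5) / [(2×1.60×10^-19)(2.28×10^-3)] = 8.36 m.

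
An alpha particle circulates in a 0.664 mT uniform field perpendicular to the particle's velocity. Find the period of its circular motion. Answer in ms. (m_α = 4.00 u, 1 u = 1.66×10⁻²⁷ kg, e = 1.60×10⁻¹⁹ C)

T ≈ 0.196 ms

The cyclotron period is independent of speed: T = 2πm/(qB).
T = 2π(6.64×10^-27) / [(2×1.60×10^-19)(6.64×10^-4)] = 1.96×10^-4 s.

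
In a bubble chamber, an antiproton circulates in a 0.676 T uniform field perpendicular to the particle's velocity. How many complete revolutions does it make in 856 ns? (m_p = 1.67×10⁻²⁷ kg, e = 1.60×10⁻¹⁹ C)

N = 8

T = 2πm/(qB) = 2π(1.67×10^-27) / [(1×1.60×10^-19)(0.676)] = 9.7013×10^-8 s.
N = t/T = 8.56×10^-7 / 9.7013×10^-8 ≈ 8.82, so 8 complete revolutions.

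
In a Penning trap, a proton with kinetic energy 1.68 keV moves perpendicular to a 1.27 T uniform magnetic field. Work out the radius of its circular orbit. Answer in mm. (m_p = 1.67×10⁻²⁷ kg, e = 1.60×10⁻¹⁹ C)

Convert the energy: K = 1.68 keV = 2.69×10^-16 J.
v = √(2K/m) = √(2·2.69×10^-16/1.67×10^-27) = 5.67×10^5 m/s.
r = mv/(qB) = (1.67×10^-27)(5.67×10^5) / [(1×1.60×10^-19)(1.27)] = 4.66×10^-3 m.

r ≈ 4.66 mm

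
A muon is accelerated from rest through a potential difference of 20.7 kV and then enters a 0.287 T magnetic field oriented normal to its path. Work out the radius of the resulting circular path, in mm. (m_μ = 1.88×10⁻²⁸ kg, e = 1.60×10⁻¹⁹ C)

The kinetic energy gained is K = qV = (1×1.60×10^-19)(2.07×10^4) = 3.31×10^-15 J.
v = √(2K/m) = 5.94×10^6 m/s.
r = mv/(qB) = (1.88×10^-28)(5.94×10^6) / [(1×1.60×10^-19)(0.287)] = 0.0243 m.

r ≈ 24.3 mm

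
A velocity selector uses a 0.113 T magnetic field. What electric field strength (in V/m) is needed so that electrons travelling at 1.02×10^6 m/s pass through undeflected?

qE = qvB ⇒ E = vB = (1.02×10^6)(0.113) = 1.15×10^5 V/m.

E ≈ 1.15×10^5 V/m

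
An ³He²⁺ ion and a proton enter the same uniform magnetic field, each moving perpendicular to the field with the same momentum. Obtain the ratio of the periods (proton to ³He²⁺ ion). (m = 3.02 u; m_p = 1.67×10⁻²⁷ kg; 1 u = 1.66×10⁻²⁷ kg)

ratio ≈ 0.666

T = 2πm/(qB) is independent of speed, so T₂/T₁ = (m₂/q₂)/(m₁/q₁).
T_{proton}/T_{³He²⁺ ion} = (1.67×10^-27/1e) / (5.01×10^-27/2e) = 0.666.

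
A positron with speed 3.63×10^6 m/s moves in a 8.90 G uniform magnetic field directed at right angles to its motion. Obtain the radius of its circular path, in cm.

The magnetic force provides the centripetal force: qvB = mv²/r, so r = mv/(qB).
r = (9.11×10^-31 kg)(3.63×10^6 m/s) / [(1×1.60×10^-19 C)(8.90×10^-4 T)] = 0.0232 m.

r ≈ 2.32 cm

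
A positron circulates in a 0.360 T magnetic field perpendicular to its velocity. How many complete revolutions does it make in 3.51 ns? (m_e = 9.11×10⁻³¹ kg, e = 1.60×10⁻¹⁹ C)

N = 35

T = 2πm/(qB) = 2π(9.11×10^-31) / [(1×1.60×10^-19)(0.360)] = 9.9375×10^-11 s.
N = t/T = 3.51×10^-9 / 9.9375×10^-11 ≈ 35.32, so 35 complete revolutions.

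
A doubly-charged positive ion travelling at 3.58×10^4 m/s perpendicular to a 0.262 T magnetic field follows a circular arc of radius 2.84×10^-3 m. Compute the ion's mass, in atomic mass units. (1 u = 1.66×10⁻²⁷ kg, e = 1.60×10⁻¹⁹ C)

m ≈ 4.01 u

qvB = mv²/r ⇒ m = qBr/v.
m = (2×1.60×10^-19)(0.262)(2.84×10^-3) / (3.58×10^4) = 6.65×10^-27 kg = 4.01 u.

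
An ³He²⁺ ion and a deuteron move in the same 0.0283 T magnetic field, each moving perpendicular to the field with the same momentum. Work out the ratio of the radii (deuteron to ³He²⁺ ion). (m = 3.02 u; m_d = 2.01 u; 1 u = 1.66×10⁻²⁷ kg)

ratio ≈ 2.00

r = p/(qB) ⇒ at equal p, r ∝ 1/q.
r_{deuteron}/r_{³He²⁺ ion} = 2.00.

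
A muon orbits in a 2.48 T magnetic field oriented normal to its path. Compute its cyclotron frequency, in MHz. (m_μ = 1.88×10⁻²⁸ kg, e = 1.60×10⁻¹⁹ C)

f = qB/(2πm) = (1×1.60×10^-19)(2.48) / [2π(1.88×10^-28)] = 3.36×10^8 Hz.

f ≈ 336 MHz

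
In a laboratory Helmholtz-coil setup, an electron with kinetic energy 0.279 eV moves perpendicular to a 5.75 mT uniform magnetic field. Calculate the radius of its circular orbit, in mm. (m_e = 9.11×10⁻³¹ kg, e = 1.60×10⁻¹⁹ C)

r ≈ 0.310 mm

Convert the energy: K = 0.279 eV = 4.46×10^-20 J.
v = √(2K/m) = √(2·4.46×10^-20/9.11×10^-31) = 3.13×10^5 m/s.
r = mv/(qB) = (9.11×10^-31)(3.13×10^5) / [(1×1.60×10^-19)(5.75×10^-3)] = 3.10×10^-4 m.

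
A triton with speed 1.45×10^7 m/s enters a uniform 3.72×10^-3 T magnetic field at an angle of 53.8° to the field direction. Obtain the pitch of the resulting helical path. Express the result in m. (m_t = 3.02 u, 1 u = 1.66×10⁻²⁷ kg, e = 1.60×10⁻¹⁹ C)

pitch ≈ 453 m

The velocity component along B is v∥ = v cos53.8° = 8.56×10^6 m/s.
The cyclotron period T = 2πm/(qB) = 5.29×10^-5 s is set by m, q, B alone.
Pitch = v∥·T = (8.56×10^6)(5.29×10^-5) = 453 m.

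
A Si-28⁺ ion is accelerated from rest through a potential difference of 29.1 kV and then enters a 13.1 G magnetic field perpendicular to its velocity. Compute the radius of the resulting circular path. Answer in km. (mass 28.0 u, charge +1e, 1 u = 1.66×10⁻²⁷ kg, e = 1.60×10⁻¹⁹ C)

The kinetic energy gained is K = qV = (1×1.60×10^-19)(2.91×10^4) = 4.66×10^-15 J.
v = √(2K/m) = 4.48×10^5 m/s.
r = mv/(qB) = (4.65×10^-26)(4.48×10^5) / [(1×1.60×10^-19)(1.31×10^-3)] = 99.3 m.

r ≈ 0.0993 km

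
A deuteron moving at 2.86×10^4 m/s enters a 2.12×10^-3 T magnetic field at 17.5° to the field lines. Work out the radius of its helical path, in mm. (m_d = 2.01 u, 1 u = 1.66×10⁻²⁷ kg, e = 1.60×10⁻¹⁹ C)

Only the perpendicular component v⊥ = v sin17.5° = 8600 m/s is bent by the field.
r = m v⊥ /(qB) = (3.34×10^-27)(8600) / [(1×1.60×10^-19)(2.12×10^-3)] = 0.0846 m.

r ≈ 84.6 mm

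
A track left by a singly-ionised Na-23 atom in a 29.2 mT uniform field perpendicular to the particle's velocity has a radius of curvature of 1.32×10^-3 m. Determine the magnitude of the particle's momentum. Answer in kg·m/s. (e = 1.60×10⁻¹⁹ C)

p ≈ 6.17×10^-24 kg·m/s

Since qvB = mv²/r, the momentum p = mv = qBr.
p = (1×1.60×10^-19)(0.0292)(1.32×10^-3) = 6.17×10^-24 kg·m/s.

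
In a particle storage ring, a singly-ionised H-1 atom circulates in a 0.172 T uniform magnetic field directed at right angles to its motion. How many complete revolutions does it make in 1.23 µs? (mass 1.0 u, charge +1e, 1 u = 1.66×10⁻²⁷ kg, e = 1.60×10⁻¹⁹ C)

T = 2πm/(qB) = 2π(1.66×10^-27) / [(1×1.60×10^-19)(0.172)] = 3.7900×10^-7 s.
N = t/T = 1.23×10^-6 / 3.7900×10^-7 ≈ 3.25, so 3 complete revolutions.

N = 3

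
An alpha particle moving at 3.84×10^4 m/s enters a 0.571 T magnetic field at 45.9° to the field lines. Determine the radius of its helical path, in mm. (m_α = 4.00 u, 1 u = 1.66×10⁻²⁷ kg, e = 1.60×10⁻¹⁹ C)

r ≈ 1.00 mm

Only the perpendicular component v⊥ = v sin45.9° = 2.76×10^4 m/s is bent by the field.
r = m v⊥ /(qB) = (6.64×10^-27)(2.76×10^4) / [(2×1.60×10^-19)(0.571)] = 1.00×10^-3 m.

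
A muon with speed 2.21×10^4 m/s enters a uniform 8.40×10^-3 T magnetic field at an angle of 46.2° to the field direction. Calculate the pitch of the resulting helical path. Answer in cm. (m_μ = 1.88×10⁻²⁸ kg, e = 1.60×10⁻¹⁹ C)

pitch ≈ 1.34 cm

The velocity component along B is v∥ = v cos46.2° = 1.53×10^4 m/s.
The cyclotron period T = 2πm/(qB) = 8.79×10^-7 s is set by m, q, B alone.
Pitch = v∥·T = (1.53×10^4)(8.79×10^-7) = 0.0134 m.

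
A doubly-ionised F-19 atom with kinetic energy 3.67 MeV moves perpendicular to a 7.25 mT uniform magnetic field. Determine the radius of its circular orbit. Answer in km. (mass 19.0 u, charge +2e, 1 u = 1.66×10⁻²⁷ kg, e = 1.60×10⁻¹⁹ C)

r ≈ 0.0830 km

Convert the energy: K = 3.67 MeV = 5.87×10^-13 J.
v = √(2K/m) = √(2·5.87×10^-13/3.15×10^-26) = 6.10×10^6 m/s.
r = mv/(qB) = (3.15×10^-26)(6.10×10^6) / [(2×1.60×10^-19)(7.25×10^-3)] = 83.0 m.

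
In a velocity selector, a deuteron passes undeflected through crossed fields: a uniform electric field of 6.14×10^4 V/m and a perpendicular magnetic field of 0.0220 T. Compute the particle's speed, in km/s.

For zero net force, qE = qvB, so v = E/B.
v = (6.14×10^4) / (0.0220) = 2.79×10^6 m/s.

v ≈ 2790 km/s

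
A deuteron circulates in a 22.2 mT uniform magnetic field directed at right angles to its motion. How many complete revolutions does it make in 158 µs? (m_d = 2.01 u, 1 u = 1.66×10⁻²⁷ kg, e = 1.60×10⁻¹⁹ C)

N = 26

T = 2πm/(qB) = 2π(3.3366×10^-27) / [(1×1.60×10^-19)(0.0222)] = 5.9022×10^-6 s.
N = t/T = 1.58×10^-4 / 5.9022×10^-6 ≈ 26.77, so 26 complete revolutions.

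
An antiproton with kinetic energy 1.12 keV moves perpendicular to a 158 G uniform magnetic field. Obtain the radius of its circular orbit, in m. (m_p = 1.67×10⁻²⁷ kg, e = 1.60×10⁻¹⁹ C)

r ≈ 0.306 m

Convert the energy: K = 1.12 keV = 1.79×10^-16 J.
v = √(2K/m) = √(2·1.79×10^-16/1.67×10^-27) = 4.63×10^5 m/s.
r = mv/(qB) = (1.67×10^-27)(4.63×10^5) / [(1×1.60×10^-19)(0.0158)] = 0.306 m.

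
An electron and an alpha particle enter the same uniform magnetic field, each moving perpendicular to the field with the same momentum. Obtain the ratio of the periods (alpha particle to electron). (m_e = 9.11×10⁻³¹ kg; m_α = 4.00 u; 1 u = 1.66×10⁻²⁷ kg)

T = 2πm/(qB) is independent of speed, so T₂/T₁ = (m₂/q₂)/(m₁/q₁).
T_{alpha particle}/T_{electron} = (6.64×10^-27/2e) / (9.11×10^-31/1e) = 3640.

ratio ≈ 3640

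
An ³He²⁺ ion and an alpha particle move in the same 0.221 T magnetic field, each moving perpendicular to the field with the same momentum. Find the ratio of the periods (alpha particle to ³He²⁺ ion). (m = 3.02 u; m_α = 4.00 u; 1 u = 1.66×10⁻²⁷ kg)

ratio ≈ 1.32

T = 2πm/(qB) is independent of speed, so T₂/T₁ = (m₂/q₂)/(m₁/q₁).
T_{alpha particle}/T_{³He²⁺ ion} = (6.64×10^-27/2e) / (5.01×10^-27/2e) = 1.32.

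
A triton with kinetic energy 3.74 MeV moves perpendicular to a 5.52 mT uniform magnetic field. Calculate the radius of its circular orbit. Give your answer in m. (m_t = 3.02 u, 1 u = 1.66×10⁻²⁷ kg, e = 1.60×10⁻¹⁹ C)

r ≈ 87.7 m

Convert the energy: K = 3.74 MeV = 5.98×10^-13 J.
v = √(2K/m) = √(2·5.98×10^-13/5.01×10^-27) = 1.55×10^7 m/s.
r = mv/(qB) = (5.01×10^-27)(1.55×10^7) / [(1×1.60×10^-19)(5.52×10^-3)] = 87.7 m.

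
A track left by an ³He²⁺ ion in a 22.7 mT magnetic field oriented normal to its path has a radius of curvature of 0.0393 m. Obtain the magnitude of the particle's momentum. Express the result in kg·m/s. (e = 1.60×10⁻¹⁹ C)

p ≈ 2.85×10^-22 kg·m/s

Since qvB = mv²/r, the momentum p = mv = qBr.
p = (2×1.60×10^-19)(0.0227)(0.0393) = 2.85×10^-22 kg·m/s.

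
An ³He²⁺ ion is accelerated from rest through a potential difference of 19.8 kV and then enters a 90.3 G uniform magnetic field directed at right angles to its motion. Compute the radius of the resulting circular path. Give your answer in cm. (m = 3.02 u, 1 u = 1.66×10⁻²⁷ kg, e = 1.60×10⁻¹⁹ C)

r ≈ 276 cm

The kinetic energy gained is K = qV = (2×1.60×10^-19)(1.98×10^4) = 6.34×10^-15 J.
v = √(2K/m) = 1.59×10^6 m/s.
r = mv/(qB) = (5.01×10^-27)(1.59×10^6) / [(2×1.60×10^-19)(9.03×10^-3)] = 2.76 m.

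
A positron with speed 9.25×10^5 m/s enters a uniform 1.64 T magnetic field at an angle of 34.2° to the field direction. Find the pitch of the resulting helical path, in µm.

The velocity component along B is v∥ = v cos34.2° = 7.65×10^5 m/s.
The cyclotron period T = 2πm/(qB) = 2.18×10^-11 s is set by m, q, B alone.
Pitch = v∥·T = (7.65×10^5)(2.18×10^-11) = 1.67×10^-5 m.

pitch ≈ 16.7 µm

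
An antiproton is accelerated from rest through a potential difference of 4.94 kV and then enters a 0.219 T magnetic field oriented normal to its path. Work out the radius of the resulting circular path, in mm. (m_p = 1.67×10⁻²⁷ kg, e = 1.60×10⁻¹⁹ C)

The kinetic energy gained is K = qV = (1×1.60×10^-19)(4940) = 7.90×10^-16 J.
v = √(2K/m) = 9.73×10^5 m/s.
r = mv/(qB) = (1.67×10^-27)(9.73×10^5) / [(1×1.60×10^-19)(0.219)] = 0.0464 m.

r ≈ 46.4 mm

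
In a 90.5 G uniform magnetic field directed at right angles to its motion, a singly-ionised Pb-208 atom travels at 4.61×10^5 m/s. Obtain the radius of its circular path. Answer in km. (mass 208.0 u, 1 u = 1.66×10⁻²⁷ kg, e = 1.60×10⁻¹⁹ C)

r ≈ 0.110 km

The magnetic force provides the centripetal force: qvB = mv²/r, so r = mv/(qB).
r = (3.45×10^-25 kg)(4.61×10^5 m/s) / [(1×1.60×10^-19 C)(9.05×10^-3 T)] = 110 m.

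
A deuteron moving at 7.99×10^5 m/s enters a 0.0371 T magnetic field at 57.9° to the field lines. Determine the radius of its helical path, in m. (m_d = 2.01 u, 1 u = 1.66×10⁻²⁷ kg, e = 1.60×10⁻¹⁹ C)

Only the perpendicular component v⊥ = v sin57.9° = 6.77×10^5 m/s is bent by the field.
r = m v⊥ /(qB) = (3.34×10^-27)(6.77×10^5) / [(1×1.60×10^-19)(0.0371)] = 0.380 m.

r ≈ 0.380 m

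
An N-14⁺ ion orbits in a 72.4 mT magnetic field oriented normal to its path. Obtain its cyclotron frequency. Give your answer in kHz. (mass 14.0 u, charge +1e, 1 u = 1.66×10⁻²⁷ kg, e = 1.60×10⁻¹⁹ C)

f ≈ 79.3 kHz

f = qB/(2πm) = (1×1.60×10^-19)(0.0724) / [2π(2.32×10^-26)] = 7.93×10^4 Hz.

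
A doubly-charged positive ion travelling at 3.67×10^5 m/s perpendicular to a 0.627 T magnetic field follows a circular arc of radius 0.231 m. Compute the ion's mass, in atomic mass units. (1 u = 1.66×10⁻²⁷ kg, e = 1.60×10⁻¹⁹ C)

m ≈ 76.1 u

qvB = mv²/r ⇒ m = qBr/v.
m = (2×1.60×10^-19)(0.627)(0.231) / (3.67×10^5) = 1.26×10^-25 kg = 76.1 u.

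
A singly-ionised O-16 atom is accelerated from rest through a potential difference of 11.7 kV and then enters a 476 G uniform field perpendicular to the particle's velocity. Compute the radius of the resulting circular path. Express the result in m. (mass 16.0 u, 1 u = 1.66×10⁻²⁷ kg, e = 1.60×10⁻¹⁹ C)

r ≈ 1.31 m

The kinetic energy gained is K = qV = (1×1.60×10^-19)(1.17×10^4) = 1.87×10^-15 J.
v = √(2K/m) = 3.75×10^5 m/s.
r = mv/(qB) = (2.66×10^-26)(3.75×10^5) / [(1×1.60×10^-19)(0.0476)] = 1.31 m.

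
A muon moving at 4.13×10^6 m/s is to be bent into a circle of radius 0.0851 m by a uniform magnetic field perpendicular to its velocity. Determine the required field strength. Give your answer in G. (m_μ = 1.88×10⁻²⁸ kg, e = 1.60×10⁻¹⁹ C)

B ≈ 570 G

qvB = mv²/r gives B = mv/(qr).
B = (1.88×10^-28)(4.13×10^6) / [(1×1.60×10^-19)(0.0851)] = 0.0570 T.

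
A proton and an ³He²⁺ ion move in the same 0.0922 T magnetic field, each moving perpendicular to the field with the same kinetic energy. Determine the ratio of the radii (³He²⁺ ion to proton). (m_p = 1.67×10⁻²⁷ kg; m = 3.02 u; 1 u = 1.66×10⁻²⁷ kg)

r = √(2mK)/(qB) ⇒ at equal K, r ∝ √m/q.
r_{³He²⁺ ion}/r_{proton} = 0.866.

ratio ≈ 0.866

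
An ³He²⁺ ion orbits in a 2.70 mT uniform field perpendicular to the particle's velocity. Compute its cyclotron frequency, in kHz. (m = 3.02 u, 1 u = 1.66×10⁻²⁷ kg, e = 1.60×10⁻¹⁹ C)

f ≈ 27.4 kHz

f = qB/(2πm) = (2×1.60×10^-19)(2.70×10^-3) / [2π(5.01×10^-27)] = 2.74×10^4 Hz.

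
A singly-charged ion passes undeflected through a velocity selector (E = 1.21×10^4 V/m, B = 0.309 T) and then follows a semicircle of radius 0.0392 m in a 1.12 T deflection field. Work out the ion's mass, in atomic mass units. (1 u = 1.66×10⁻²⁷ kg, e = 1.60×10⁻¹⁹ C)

v = E/B₁ = 3.92×10^4 m/s.
From r = mv/(qB₂), m = qB₂r/v = (1×1.60×10^-19)(1.12)(0.0392) / (3.92×10^4) = 1.79×10^-25 kg.
In atomic mass units: m = 1.79×10^-25 / 1.66×10^-27 = 108 u.

m ≈ 108 u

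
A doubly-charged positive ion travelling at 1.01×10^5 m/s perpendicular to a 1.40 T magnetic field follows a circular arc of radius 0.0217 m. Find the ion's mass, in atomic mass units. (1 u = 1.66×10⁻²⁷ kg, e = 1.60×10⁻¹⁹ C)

qvB = mv²/r ⇒ m = qBr/v.
m = (2×1.60×10^-19)(1.40)(0.0217) / (1.01×10^5) = 9.63×10^-26 kg = 58.0 u.

m ≈ 58.0 u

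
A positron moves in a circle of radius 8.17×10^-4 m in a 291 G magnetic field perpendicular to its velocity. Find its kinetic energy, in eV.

K ≈ 49.6 eV

v = qBr/m = (1×1.60×10^-19)(0.0291)(8.17×10^-4) / (9.11×10^-31) = 4.18×10^6 m/s.
K = ½mv² = 0.5·(9.11×10^-31)·(4.18×10^6)² = 7.94×10^-18 J = 49.6 eV.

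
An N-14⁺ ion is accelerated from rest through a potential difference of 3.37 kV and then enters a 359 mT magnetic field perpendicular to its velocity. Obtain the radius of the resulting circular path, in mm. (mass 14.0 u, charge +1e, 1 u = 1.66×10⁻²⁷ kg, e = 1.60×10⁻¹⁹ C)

The kinetic energy gained is K = qV = (1×1.60×10^-19)(3370) = 5.39×10^-16 J.
v = √(2K/m) = 2.15×10^5 m/s.
r = mv/(qB) = (2.32×10^-26)(2.15×10^5) / [(1×1.60×10^-19)(0.359)] = 0.0872 m.

r ≈ 87.2 mm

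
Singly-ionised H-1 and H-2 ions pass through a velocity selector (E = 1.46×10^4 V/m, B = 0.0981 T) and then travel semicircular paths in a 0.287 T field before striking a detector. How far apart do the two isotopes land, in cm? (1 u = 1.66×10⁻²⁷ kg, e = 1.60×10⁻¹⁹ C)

Both emerge at v = E/B₁ = 1.49×10^5 m/s.
r = mv/(qB₂), so r₁ = 5.380×10^-3 m and r₂ = 0.01076 m, giving Δr = 5.38×10^-3 m.
After a semicircle each ion lands a diameter 2r from the entry slit, so the separation is 2Δr = 0.0108 m.

Δd ≈ 1.08 cm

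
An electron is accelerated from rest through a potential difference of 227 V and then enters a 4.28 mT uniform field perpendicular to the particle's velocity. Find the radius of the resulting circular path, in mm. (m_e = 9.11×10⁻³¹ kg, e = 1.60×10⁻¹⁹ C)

The kinetic energy gained is K = qV = (1×1.60×10^-19)(227) = 3.63×10^-17 J.
v = √(2K/m) = 8.93×10^6 m/s.
r = mv/(qB) = (9.11×10^-31)(8.93×10^6) / [(1×1.60×10^-19)(4.28×10^-3)] = 0.0119 m.

r ≈ 11.9 mm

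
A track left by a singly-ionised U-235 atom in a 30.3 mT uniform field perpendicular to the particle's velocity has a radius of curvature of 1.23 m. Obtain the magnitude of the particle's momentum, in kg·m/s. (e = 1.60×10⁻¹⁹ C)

p ≈ 5.96×10^-21 kg·m/s

Since qvB = mv²/r, the momentum p = mv = qBr.
p = (1×1.60×10^-19)(0.0303)(1.23) = 5.96×10^-21 kg·m/s.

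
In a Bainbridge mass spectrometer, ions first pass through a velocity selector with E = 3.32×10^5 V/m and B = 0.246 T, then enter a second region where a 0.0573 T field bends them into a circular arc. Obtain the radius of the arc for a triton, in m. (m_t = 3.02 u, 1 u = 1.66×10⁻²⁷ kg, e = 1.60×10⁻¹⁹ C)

The selector passes v = E/B = 3.32×10^5/0.246 = 1.35×10^6 m/s.
In the deflection region, r = mv/(qB₂) = (5.01×10^-27)(1.35×10^6) / [(1×1.60×10^-19)(0.0573)] = 0.738 m.

r ≈ 0.738 m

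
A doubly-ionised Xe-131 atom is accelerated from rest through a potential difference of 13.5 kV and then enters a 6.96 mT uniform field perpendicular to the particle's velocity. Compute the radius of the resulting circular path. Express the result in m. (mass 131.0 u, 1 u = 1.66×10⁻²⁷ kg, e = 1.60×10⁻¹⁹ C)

r ≈ 19.5 m

The kinetic energy gained is K = qV = (2×1.60×10^-19)(1.35×10^4) = 4.32×10^-15 J.
v = √(2K/m) = 1.99×10^5 m/s.
r = mv/(qB) = (2.17×10^-25)(1.99×10^5) / [(2×1.60×10^-19)(6.96×10^-3)] = 19.5 m.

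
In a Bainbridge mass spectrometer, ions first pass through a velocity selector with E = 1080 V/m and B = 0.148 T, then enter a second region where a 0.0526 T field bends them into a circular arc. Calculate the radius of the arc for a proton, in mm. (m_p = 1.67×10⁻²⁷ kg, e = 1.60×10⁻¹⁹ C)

The selector passes v = E/B = 1080/0.148 = 7300 m/s.
In the deflection region, r = mv/(qB₂) = (1.67×10^-27)(7300) / [(1×1.60×10^-19)(0.0526)] = 1.45×10^-3 m.

r ≈ 1.45 mm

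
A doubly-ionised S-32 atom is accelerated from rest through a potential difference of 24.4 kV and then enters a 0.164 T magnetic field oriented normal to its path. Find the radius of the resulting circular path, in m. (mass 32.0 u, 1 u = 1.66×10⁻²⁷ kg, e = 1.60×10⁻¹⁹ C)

r ≈ 0.549 m

The kinetic energy gained is K = qV = (2×1.60×10^-19)(2.44×10^4) = 7.81×10^-15 J.
v = √(2K/m) = 5.42×10^5 m/s.
r = mv/(qB) = (5.31×10^-26)(5.42×10^5) / [(2×1.60×10^-19)(0.164)] = 0.549 m.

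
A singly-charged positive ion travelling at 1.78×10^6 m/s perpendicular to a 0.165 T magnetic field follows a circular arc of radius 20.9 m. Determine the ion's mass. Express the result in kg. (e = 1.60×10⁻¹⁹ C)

m ≈ 3.10×10^-25 kg

qvB = mv²/r ⇒ m = qBr/v.
m = (1×1.60×10^-19)(0.165)(20.9) / (1.78×10^6) = 3.10×10^-25 kg.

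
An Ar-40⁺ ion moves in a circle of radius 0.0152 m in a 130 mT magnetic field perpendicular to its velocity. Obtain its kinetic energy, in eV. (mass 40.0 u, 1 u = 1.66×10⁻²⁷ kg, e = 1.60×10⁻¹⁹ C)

v = qBr/m = (1×1.60×10^-19)(0.130)(0.0152) / (6.64×10^-26) = 4760 m/s.
K = ½mv² = 0.5·(6.64×10^-26)·(4760)² = 7.53×10^-19 J = 4.70 eV.

K ≈ 4.70 eV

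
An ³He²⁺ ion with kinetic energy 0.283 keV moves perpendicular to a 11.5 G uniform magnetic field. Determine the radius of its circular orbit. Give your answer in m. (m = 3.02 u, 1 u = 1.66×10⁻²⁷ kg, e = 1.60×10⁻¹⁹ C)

r ≈ 1.83 m

Convert the energy: K = 0.283 keV = 4.53×10^-17 J.
v = √(2K/m) = √(2·4.53×10^-17/5.01×10^-27) = 1.34×10^5 m/s.
r = mv/(qB) = (5.01×10^-27)(1.34×10^5) / [(2×1.60×10^-19)(1.15×10^-3)] = 1.83 m.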